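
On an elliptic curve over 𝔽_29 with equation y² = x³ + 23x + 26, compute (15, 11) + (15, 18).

O

The two points share x = 15 and their y-coordinates satisfy 11 + 18 ≡ 0 (mod 29), so they are inverses. Their sum is 𝒪.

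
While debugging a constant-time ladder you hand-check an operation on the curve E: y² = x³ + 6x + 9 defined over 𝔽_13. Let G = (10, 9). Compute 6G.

Repeated addition: build up to 6G.
2G: tangent at (10, 9): λ = (3·10² + 6)/(2·9) ≡ 7/5. 5⁻¹ ≡ 8 (mod 13) since 5·8 = 40 ≡ 1, so λ ≡ 7·8 ≡ 4.
  x = λ² - 10 - 10 = 16 - 20 ≡ 9; y = λ·(10 - 9) - 9 ≡ 8. → (9, 8)
3G: (9, 8) + (10, 9). λ = (9 - 8)/(10 - 9) ≡ 1/1 mod 13. 1⁻¹ ≡ 1 (mod 13), so λ ≡ 1.
  x = λ² - 9 - 10 = 1 - 19 ≡ 8; y = λ·(9 - 8) - 8 ≡ 6. → (8, 6)
4G: (8, 6) + (10, 9). λ = (9 - 6)/(10 - 8) ≡ 3/2 mod 13. 2⁻¹ ≡ 7 (mod 13), so λ ≡ 8.
  x = λ² - 8 - 10 = 64 - 18 ≡ 7; y = λ·(8 - 7) - 6 ≡ 2. → (7, 2)
5G: (7, 2) + (10, 9). λ = (9 - 2)/(10 - 7) ≡ 7/3 mod 13. 3⁻¹ ≡ 9 (mod 13) since 3·9 = 27 ≡ 1, so λ ≡ 11.
  x = λ² - 7 - 10 = 121 - 17 ≡ 0; y = λ·(7 - 0) - 2 ≡ 10. → (0, 10)
6G: (0, 10) + (10, 9). λ = (9 - 10)/(10 - 0) ≡ 12/10 mod 13. 10⁻¹ ≡ 4 (mod 13), so λ ≡ 9.
  x = λ² - 0 - 10 = 81 - 10 ≡ 6; y = λ·(0 - 6) - 10 ≡ 1. → (6, 1)

(6, 1)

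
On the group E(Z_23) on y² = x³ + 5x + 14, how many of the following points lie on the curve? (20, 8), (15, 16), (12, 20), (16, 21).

2

(20, 8): 8² ≡ 18, rhs ≡ 18 → on.
(15, 16): 16² ≡ 3, rhs ≡ 14 → off.
(12, 20): 20² ≡ 9, rhs ≡ 8 → off.
(16, 21): 21² ≡ 4, rhs ≡ 4 → on.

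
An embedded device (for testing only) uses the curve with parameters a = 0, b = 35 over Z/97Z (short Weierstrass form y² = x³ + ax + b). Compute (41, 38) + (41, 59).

O

The two points share x = 41 and their y-coordinates satisfy 38 + 59 ≡ 0 (mod 97), so they are inverses. Their sum is the point at infinity.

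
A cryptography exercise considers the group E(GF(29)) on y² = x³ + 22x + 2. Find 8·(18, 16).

(24, 17)

Write P = (18, 16).
Double-and-add on 8 = (1000)₂. Start with P = (18, 16) for the leading 1-bit.
double: tangent at (18, 16): λ = (3·18² + 22)/(2·16) ≡ 8/3. 3⁻¹ ≡ 10 (mod 29), so λ ≡ 8·10 ≡ 22.
  x = λ² - 18 - 18 = 484 - 36 ≡ 13; y = λ·(18 - 13) - 16 ≡ 7. → (13, 7)
double: tangent at (13, 7): λ = (3·13² + 22)/(2·7) ≡ 7/14. 14⁻¹ ≡ 27 (mod 29), so λ ≡ 7·27 ≡ 15.
  x = λ² - 13 - 13 = 225 - 26 ≡ 25; y = λ·(13 - 25) - 7 ≡ 16. → (25, 16)
double: tangent at (25, 16): λ = (3·25² + 22)/(2·16) ≡ 12/3. 3⁻¹ ≡ 10 (mod 29) since 3·10 = 30 ≡ 1, so λ ≡ 12·10 ≡ 4.
  x = λ² - 25 - 25 = 16 - 50 ≡ 24; y = λ·(25 - 24) - 16 ≡ 17. → (24, 17)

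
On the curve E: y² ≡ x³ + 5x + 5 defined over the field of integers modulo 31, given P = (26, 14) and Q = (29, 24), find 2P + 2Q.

First 2P:
Repeated addition: build up to 2P.
2P: tangent at (26, 14): λ = (3·26² + 5)/(2·14) ≡ 18/28. 28⁻¹ ≡ 10 (mod 31), so λ ≡ 18·10 ≡ 25.
  x = λ² - 26 - 26 = 625 - 52 ≡ 15; y = λ·(26 - 15) - 14 ≡ 13. → (15, 13)
2P = (15, 13).
Next 2Q:
Repeated addition: build up to 2Q.
2Q: tangent at (29, 24): λ = (3·29² + 5)/(2·24) ≡ 17/17. 17⁻¹ ≡ 11 (mod 31) since 17·11 = 187 ≡ 1, so λ ≡ 17·11 ≡ 1.
  x = λ² - 29 - 29 = 1 - 58 ≡ 5; y = λ·(29 - 5) - 24 ≡ 0. → (5, 0)
2Q = (5, 0).
Finally 2P + 2Q:
(15, 13) + (5, 0). λ = (0 - 13)/(5 - 15) ≡ 18/21 mod 31. 21⁻¹ ≡ 3 (mod 31) since 21·3 = 63 ≡ 1, so λ ≡ 23.
  x = λ² - 15 - 5 = 529 - 20 ≡ 13; y = λ·(15 - 13) - 13 ≡ 2. → (13, 2)

(13, 2)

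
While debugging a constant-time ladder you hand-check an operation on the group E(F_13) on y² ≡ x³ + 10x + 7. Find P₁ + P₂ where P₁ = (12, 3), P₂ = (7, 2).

(6, 6)

(12, 3) + (7, 2). λ = (2 - 3)/(7 - 12) ≡ 12/8 mod 13. 8⁻¹ ≡ 5 (mod 13) since 8·5 = 40 ≡ 1, so λ ≡ 8.
  x = λ² - 12 - 7 = 64 - 19 ≡ 6; y = λ·(12 - 6) - 3 ≡ 6. → (6, 6)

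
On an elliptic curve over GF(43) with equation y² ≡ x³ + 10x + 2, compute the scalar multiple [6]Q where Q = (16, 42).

(12, 42)

Repeated addition: build up to 6Q.
2Q: tangent at (16, 42): λ = (3·16² + 10)/(2·42) ≡ 4/41. 41⁻¹ ≡ 21 (mod 43) since 41·21 = 861 ≡ 1, so λ ≡ 4·21 ≡ 41.
  x = λ² - 16 - 16 = 1681 - 32 ≡ 15; y = λ·(16 - 15) - 42 ≡ 42. → (15, 42)
3Q: (15, 42) + (16, 42). λ = (42 - 42)/(16 - 15) ≡ 0/1 mod 43. 1⁻¹ ≡ 1 (mod 43) since 1·1 = 1 ≡ 1, so λ ≡ 0.
  x = λ² - 15 - 16 = 0 - 31 ≡ 12; y = λ·(15 - 12) - 42 ≡ 1. → (12, 1)
4Q: (12, 1) + (16, 42). λ = (42 - 1)/(16 - 12) ≡ 41/4 mod 43. 4⁻¹ ≡ 11 (mod 43), so λ ≡ 21.
  x = λ² - 12 - 16 = 441 - 28 ≡ 26; y = λ·(12 - 26) - 1 ≡ 6. → (26, 6)
5Q: (26, 6) + (16, 42). λ = (42 - 6)/(16 - 26) ≡ 36/33 mod 43. 33⁻¹ ≡ 30 (mod 43) since 33·30 = 990 ≡ 1, so λ ≡ 5.
  x = λ² - 26 - 16 = 25 - 42 ≡ 26; y = λ·(26 - 26) - 6 ≡ 37. → (26, 37)
6Q: (26, 37) + (16, 42). λ = (42 - 37)/(16 - 26) ≡ 5/33 mod 43. 33⁻¹ ≡ 30 (mod 43), so λ ≡ 21.
  x = λ² - 26 - 16 = 441 - 42 ≡ 12; y = λ·(26 - 12) - 37 ≡ 42. → (12, 42)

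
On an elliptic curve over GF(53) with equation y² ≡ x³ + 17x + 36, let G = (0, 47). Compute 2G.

tangent at (0, 47): λ = (3·0² + 17)/(2·47) ≡ 17/41. 41⁻¹ ≡ 22 (mod 53) since 41·22 = 902 ≡ 1, so λ ≡ 17·22 ≡ 3.
  x = λ² - 0 - 0 = 9 - 0 ≡ 9; y = λ·(0 - 9) - 47 ≡ 32. → (9, 32)

(9, 32)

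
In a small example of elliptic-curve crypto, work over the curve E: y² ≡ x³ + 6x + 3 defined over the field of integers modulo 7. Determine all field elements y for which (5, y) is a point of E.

x³ + 6x + 3 = 158 ≡ 4 (mod 7).
Square roots of 4 mod 7: 2 and 5 (since 2² = 4 ≡ 4).

2, 5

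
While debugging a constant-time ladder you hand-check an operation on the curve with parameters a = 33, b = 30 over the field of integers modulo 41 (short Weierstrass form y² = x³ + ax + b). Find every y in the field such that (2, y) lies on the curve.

x³ + 33x + 30 = 104 ≡ 22 (mod 41).
22 is a non-residue mod 41; no y exists.

none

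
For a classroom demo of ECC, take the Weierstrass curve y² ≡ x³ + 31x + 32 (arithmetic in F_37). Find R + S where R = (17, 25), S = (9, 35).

(1, 29)

(17, 25) + (9, 35). λ = (35 - 25)/(9 - 17) ≡ 10/29 mod 37. 29⁻¹ ≡ 23 (mod 37) since 29·23 = 667 ≡ 1, so λ ≡ 8.
  x = λ² - 17 - 9 = 64 - 26 ≡ 1; y = λ·(17 - 1) - 25 ≡ 29. → (1, 29)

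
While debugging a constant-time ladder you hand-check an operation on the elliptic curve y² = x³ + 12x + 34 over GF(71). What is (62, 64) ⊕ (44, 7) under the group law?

(62, 64) + (44, 7). λ = (7 - 64)/(44 - 62) ≡ 14/53 mod 71. 53⁻¹ ≡ 67 (mod 71), so λ ≡ 15.
  x = λ² - 62 - 44 = 225 - 106 ≡ 48; y = λ·(62 - 48) - 64 ≡ 4. → (48, 4)

(48, 4)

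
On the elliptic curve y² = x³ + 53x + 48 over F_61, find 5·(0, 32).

Write P = (0, 32).
Double-and-add on 5 = (101)₂. Start with P = (0, 32) for the leading 1-bit.
double: tangent at (0, 32): λ = (3·0² + 53)/(2·32) ≡ 53/3. 3⁻¹ ≡ 41 (mod 61) since 3·41 = 123 ≡ 1, so λ ≡ 53·41 ≡ 38.
  x = λ² - 0 - 0 = 1444 - 0 ≡ 41; y = λ·(0 - 41) - 32 ≡ 57. → (41, 57)
double: tangent at (41, 57): λ = (3·41² + 53)/(2·57) ≡ 33/53. 53⁻¹ ≡ 38 (mod 61) since 53·38 = 2014 ≡ 1, so λ ≡ 33·38 ≡ 34.
  x = λ² - 41 - 41 = 1156 - 82 ≡ 37; y = λ·(41 - 37) - 57 ≡ 18. → (37, 18)
add P: (37, 18) + (0, 32). λ = (32 - 18)/(0 - 37) ≡ 14/24 mod 61. 24⁻¹ ≡ 28 (mod 61) since 24·28 = 672 ≡ 1, so λ ≡ 26.
  x = λ² - 37 - 0 = 676 - 37 ≡ 29; y = λ·(37 - 29) - 18 ≡ 7. → (29, 7)

(29, 7)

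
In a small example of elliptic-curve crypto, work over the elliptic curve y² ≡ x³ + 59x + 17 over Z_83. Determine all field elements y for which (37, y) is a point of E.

27, 56

x³ + 59x + 17 = 52853 ≡ 65 (mod 83).
Square roots of 65 mod 83: 27 and 56 (since 27² = 729 ≡ 65).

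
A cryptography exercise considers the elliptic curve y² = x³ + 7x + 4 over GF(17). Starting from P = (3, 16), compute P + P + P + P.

(16, 9)

Double-and-add on 4 = (100)₂. Start with P = (3, 16) for the leading 1-bit.
double: tangent at (3, 16): λ = (3·3² + 7)/(2·16) ≡ 0/15. 15⁻¹ ≡ 8 (mod 17) since 15·8 = 120 ≡ 1, so λ ≡ 0·8 ≡ 0.
  x = λ² - 3 - 3 = 0 - 6 ≡ 11; y = λ·(3 - 11) - 16 ≡ 1. → (11, 1)
double: tangent at (11, 1): λ = (3·11² + 7)/(2·1) ≡ 13/2. 2⁻¹ ≡ 9 (mod 17) since 2·9 = 18 ≡ 1, so λ ≡ 13·9 ≡ 15.
  x = λ² - 11 - 11 = 225 - 22 ≡ 16; y = λ·(11 - 16) - 1 ≡ 9. → (16, 9)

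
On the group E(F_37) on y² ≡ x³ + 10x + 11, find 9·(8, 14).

Write P = (8, 14).
Repeated addition: build up to 9P.
2P: tangent at (8, 14): λ = (3·8² + 10)/(2·14) ≡ 17/28. 28⁻¹ ≡ 4 (mod 37), so λ ≡ 17·4 ≡ 31.
  x = λ² - 8 - 8 = 961 - 16 ≡ 20; y = λ·(8 - 20) - 14 ≡ 21. → (20, 21)
3P: (20, 21) + (8, 14). λ = (14 - 21)/(8 - 20) ≡ 30/25 mod 37. 25⁻¹ ≡ 3 (mod 37), so λ ≡ 16.
  x = λ² - 20 - 8 = 256 - 28 ≡ 6; y = λ·(20 - 6) - 21 ≡ 18. → (6, 18)
4P: (6, 18) + (8, 14). λ = (14 - 18)/(8 - 6) ≡ 33/2 mod 37. 2⁻¹ ≡ 19 (mod 37), so λ ≡ 35.
  x = λ² - 6 - 8 = 1225 - 14 ≡ 27; y = λ·(6 - 27) - 18 ≡ 24. → (27, 24)
5P: (27, 24) + (8, 14). λ = (14 - 24)/(8 - 27) ≡ 27/18 mod 37. 18⁻¹ ≡ 35 (mod 37), so λ ≡ 20.
  x = λ² - 27 - 8 = 400 - 35 ≡ 32; y = λ·(27 - 32) - 24 ≡ 24. → (32, 24)
6P: (32, 24) + (8, 14). λ = (14 - 24)/(8 - 32) ≡ 27/13 mod 37. 13⁻¹ ≡ 20 (mod 37), so λ ≡ 22.
  x = λ² - 32 - 8 = 484 - 40 ≡ 0; y = λ·(32 - 0) - 24 ≡ 14. → (0, 14)
7P: (0, 14) + (8, 14). λ = (14 - 14)/(8 - 0) ≡ 0/8 mod 37. 8⁻¹ ≡ 14 (mod 37), so λ ≡ 0.
  x = λ² - 0 - 8 = 0 - 8 ≡ 29; y = λ·(0 - 29) - 14 ≡ 23. → (29, 23)
8P: (29, 23) + (8, 14). λ = (14 - 23)/(8 - 29) ≡ 28/16 mod 37. 16⁻¹ ≡ 7 (mod 37) since 16·7 = 112 ≡ 1, so λ ≡ 11.
  x = λ² - 29 - 8 = 121 - 37 ≡ 10; y = λ·(29 - 10) - 23 ≡ 1. → (10, 1)
9P: (10, 1) + (8, 14). λ = (14 - 1)/(8 - 10) ≡ 13/35 mod 37. 35⁻¹ ≡ 18 (mod 37) since 35·18 = 630 ≡ 1, so λ ≡ 12.
  x = λ² - 10 - 8 = 144 - 18 ≡ 15; y = λ·(10 - 15) - 1 ≡ 13. → (15, 13)

(15, 13)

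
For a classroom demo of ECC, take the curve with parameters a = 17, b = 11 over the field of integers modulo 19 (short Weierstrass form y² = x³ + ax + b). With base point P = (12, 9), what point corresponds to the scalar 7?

(11, 16)

Double-and-add on 7 = (111)₂. Start with P = (12, 9) for the leading 1-bit.
double: tangent at (12, 9): λ = (3·12² + 17)/(2·9) ≡ 12/18. 18⁻¹ ≡ 18 (mod 19), so λ ≡ 12·18 ≡ 7.
  x = λ² - 12 - 12 = 49 - 24 ≡ 6; y = λ·(12 - 6) - 9 ≡ 14. → (6, 14)
add P: (6, 14) + (12, 9). λ = (9 - 14)/(12 - 6) ≡ 14/6 mod 19. 6⁻¹ ≡ 16 (mod 19) since 6·16 = 96 ≡ 1, so λ ≡ 15.
  x = λ² - 6 - 12 = 225 - 18 ≡ 17; y = λ·(6 - 17) - 14 ≡ 11. → (17, 11)
double: tangent at (17, 11): λ = (3·17² + 17)/(2·11) ≡ 10/3. 3⁻¹ ≡ 13 (mod 19), so λ ≡ 10·13 ≡ 16.
  x = λ² - 17 - 17 = 256 - 34 ≡ 13; y = λ·(17 - 13) - 11 ≡ 15. → (13, 15)
add P: (13, 15) + (12, 9). λ = (9 - 15)/(12 - 13) ≡ 13/18 mod 19. 18⁻¹ ≡ 18 (mod 19), so λ ≡ 6.
  x = λ² - 13 - 12 = 36 - 25 ≡ 11; y = λ·(13 - 11) - 15 ≡ 16. → (11, 16)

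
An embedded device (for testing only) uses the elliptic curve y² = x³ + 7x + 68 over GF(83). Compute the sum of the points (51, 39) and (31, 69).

(24, 45)

(51, 39) + (31, 69). λ = (69 - 39)/(31 - 51) ≡ 30/63 mod 83. 63⁻¹ ≡ 29 (mod 83), so λ ≡ 40.
  x = λ² - 51 - 31 = 1600 - 82 ≡ 24; y = λ·(51 - 24) - 39 ≡ 45. → (24, 45)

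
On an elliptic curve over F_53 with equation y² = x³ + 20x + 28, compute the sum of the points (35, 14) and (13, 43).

(4, 15)

(35, 14) + (13, 43). λ = (43 - 14)/(13 - 35) ≡ 29/31 mod 53. 31⁻¹ ≡ 12 (mod 53), so λ ≡ 30.
  x = λ² - 35 - 13 = 900 - 48 ≡ 4; y = λ·(35 - 4) - 14 ≡ 15. → (4, 15)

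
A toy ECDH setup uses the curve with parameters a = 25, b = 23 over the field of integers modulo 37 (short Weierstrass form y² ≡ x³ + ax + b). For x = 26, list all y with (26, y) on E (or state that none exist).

none

x³ + 25x + 23 = 18249 ≡ 8 (mod 37).
8 is a non-residue mod 37; no y exists.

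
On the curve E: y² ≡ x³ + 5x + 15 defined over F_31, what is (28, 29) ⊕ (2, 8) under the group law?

(5, 17)

(28, 29) + (2, 8). λ = (8 - 29)/(2 - 28) ≡ 10/5 mod 31. 5⁻¹ ≡ 25 (mod 31), so λ ≡ 2.
  x = λ² - 28 - 2 = 4 - 30 ≡ 5; y = λ·(28 - 5) - 29 ≡ 17. → (5, 17)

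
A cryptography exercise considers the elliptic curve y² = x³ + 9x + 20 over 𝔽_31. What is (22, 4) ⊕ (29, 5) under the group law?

(30, 17)

(22, 4) + (29, 5). λ = (5 - 4)/(29 - 22) ≡ 1/7 mod 31. 7⁻¹ ≡ 9 (mod 31) since 7·9 = 63 ≡ 1, so λ ≡ 9.
  x = λ² - 22 - 29 = 81 - 51 ≡ 30; y = λ·(22 - 30) - 4 ≡ 17. → (30, 17)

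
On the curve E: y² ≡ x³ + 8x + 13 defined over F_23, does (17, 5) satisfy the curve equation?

y² = 5² ≡ 2; x³ + 8x + 13 = 5062 ≡ 2 (mod 23). 2 = 2.

yes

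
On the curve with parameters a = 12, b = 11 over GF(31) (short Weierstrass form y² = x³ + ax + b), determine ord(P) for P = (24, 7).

2P: tangent at (24, 7): λ = (3·24² + 12)/(2·7) ≡ 4/14. 14⁻¹ ≡ 20 (mod 31) since 14·20 = 280 ≡ 1, so λ ≡ 4·20 ≡ 18.
  x = λ² - 24 - 24 = 324 - 48 ≡ 28; y = λ·(24 - 28) - 7 ≡ 14. → (28, 14)
3P: (28, 14) + (24, 7). λ = (7 - 14)/(24 - 28) ≡ 24/27 mod 31. 27⁻¹ ≡ 23 (mod 31), so λ ≡ 25.
  x = λ² - 28 - 24 = 625 - 52 ≡ 15; y = λ·(28 - 15) - 14 ≡ 1. → (15, 1)
4P: (15, 1) + (24, 7). λ = (7 - 1)/(24 - 15) ≡ 6/9 mod 31. 9⁻¹ ≡ 7 (mod 31) since 9·7 = 63 ≡ 1, so λ ≡ 11.
  x = λ² - 15 - 24 = 121 - 39 ≡ 20; y = λ·(15 - 20) - 1 ≡ 6. → (20, 6)
5P: (20, 6) + (24, 7). λ = (7 - 6)/(24 - 20) ≡ 1/4 mod 31. 4⁻¹ ≡ 8 (mod 31) since 4·8 = 32 ≡ 1, so λ ≡ 8.
  x = λ² - 20 - 24 = 64 - 44 ≡ 20; y = λ·(20 - 20) - 6 ≡ 25. → (20, 25)
6P: (20, 25) + (24, 7). λ = (7 - 25)/(24 - 20) ≡ 13/4 mod 31. 4⁻¹ ≡ 8 (mod 31) since 4·8 = 32 ≡ 1, so λ ≡ 11.
  x = λ² - 20 - 24 = 121 - 44 ≡ 15; y = λ·(20 - 15) - 25 ≡ 30. → (15, 30)
7P: (15, 30) + (24, 7). λ = (7 - 30)/(24 - 15) ≡ 8/9 mod 31. 9⁻¹ ≡ 7 (mod 31), so λ ≡ 25.
  x = λ² - 15 - 24 = 625 - 39 ≡ 28; y = λ·(15 - 28) - 30 ≡ 17. → (28, 17)
8P: (28, 17) + (24, 7). λ = (7 - 17)/(24 - 28) ≡ 21/27 mod 31. 27⁻¹ ≡ 23 (mod 31), so λ ≡ 18.
  x = λ² - 28 - 24 = 324 - 52 ≡ 24; y = λ·(28 - 24) - 17 ≡ 24. → (24, 24)
9P: (24, 24) + (24, 7): same x and y₁ ≡ -y₂, so the sum is the point at infinity.
9P = the point at infinity, so the order is 9.

9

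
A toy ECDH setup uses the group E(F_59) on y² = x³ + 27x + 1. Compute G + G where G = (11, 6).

(46, 7)

tangent at (11, 6): λ = (3·11² + 27)/(2·6) ≡ 36/12. 12⁻¹ ≡ 5 (mod 59) since 12·5 = 60 ≡ 1, so λ ≡ 36·5 ≡ 3.
  x = λ² - 11 - 11 = 9 - 22 ≡ 46; y = λ·(11 - 46) - 6 ≡ 7. → (46, 7)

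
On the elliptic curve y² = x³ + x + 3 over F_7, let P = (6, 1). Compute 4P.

(6, 1)

Double-and-add on 4 = (100)₂. Start with P = (6, 1) for the leading 1-bit.
double: tangent at (6, 1): λ = (3·6² + 1)/(2·1) ≡ 4/2. 2⁻¹ ≡ 4 (mod 7) since 2·4 = 8 ≡ 1, so λ ≡ 4·4 ≡ 2.
  x = λ² - 6 - 6 = 4 - 12 ≡ 6; y = λ·(6 - 6) - 1 ≡ 6. → (6, 6)
double: tangent at (6, 6): λ = (3·6² + 1)/(2·6) ≡ 4/5. 5⁻¹ ≡ 3 (mod 7), so λ ≡ 4·3 ≡ 5.
  x = λ² - 6 - 6 = 25 - 12 ≡ 6; y = λ·(6 - 6) - 6 ≡ 1. → (6, 1)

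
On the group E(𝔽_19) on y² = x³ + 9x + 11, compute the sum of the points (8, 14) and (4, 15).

(13, 11)

(8, 14) + (4, 15). λ = (15 - 14)/(4 - 8) ≡ 1/15 mod 19. 15⁻¹ ≡ 14 (mod 19), so λ ≡ 14.
  x = λ² - 8 - 4 = 196 - 12 ≡ 13; y = λ·(8 - 13) - 14 ≡ 11. → (13, 11)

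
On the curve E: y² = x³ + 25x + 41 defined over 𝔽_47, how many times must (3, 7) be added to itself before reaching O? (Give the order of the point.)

3

2P: tangent at (3, 7): λ = (3·3² + 25)/(2·7) ≡ 5/14. 14⁻¹ ≡ 37 (mod 47) since 14·37 = 518 ≡ 1, so λ ≡ 5·37 ≡ 44.
  x = λ² - 3 - 3 = 1936 - 6 ≡ 3; y = λ·(3 - 3) - 7 ≡ 40. → (3, 40)
3P: (3, 40) + (3, 7): same x and y₁ ≡ -y₂, so the sum is O.
3P = O, so the order is 3.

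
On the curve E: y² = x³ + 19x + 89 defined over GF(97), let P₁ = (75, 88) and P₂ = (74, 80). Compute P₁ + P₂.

(75, 88) + (74, 80). λ = (80 - 88)/(74 - 75) ≡ 89/96 mod 97. 96⁻¹ ≡ 96 (mod 97), so λ ≡ 8.
  x = λ² - 75 - 74 = 64 - 149 ≡ 12; y = λ·(75 - 12) - 88 ≡ 28. → (12, 28)

(12, 28)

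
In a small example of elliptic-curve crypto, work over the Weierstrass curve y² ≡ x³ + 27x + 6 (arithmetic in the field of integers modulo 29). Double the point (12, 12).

(6, 23)

tangent at (12, 12): λ = (3·12² + 27)/(2·12) ≡ 24/24. 24⁻¹ ≡ 23 (mod 29) since 24·23 = 552 ≡ 1, so λ ≡ 24·23 ≡ 1.
  x = λ² - 12 - 12 = 1 - 24 ≡ 6; y = λ·(12 - 6) - 12 ≡ 23. → (6, 23)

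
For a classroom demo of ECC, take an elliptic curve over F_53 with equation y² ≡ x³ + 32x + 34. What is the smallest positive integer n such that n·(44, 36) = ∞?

2P: tangent at (44, 36): λ = (3·44² + 32)/(2·36) ≡ 10/19. 19⁻¹ ≡ 14 (mod 53) since 19·14 = 266 ≡ 1, so λ ≡ 10·14 ≡ 34.
  x = λ² - 44 - 44 = 1156 - 88 ≡ 8; y = λ·(44 - 8) - 36 ≡ 22. → (8, 22)
3P: (8, 22) + (44, 36). λ = (36 - 22)/(44 - 8) ≡ 14/36 mod 53. 36⁻¹ ≡ 28 (mod 53) since 36·28 = 1008 ≡ 1, so λ ≡ 21.
  x = λ² - 8 - 44 = 441 - 52 ≡ 18; y = λ·(8 - 18) - 22 ≡ 33. → (18, 33)
4P: (18, 33) + (44, 36). λ = (36 - 33)/(44 - 18) ≡ 3/26 mod 53. 26⁻¹ ≡ 51 (mod 53) since 26·51 = 1326 ≡ 1, so λ ≡ 47.
  x = λ² - 18 - 44 = 2209 - 62 ≡ 27; y = λ·(18 - 27) - 33 ≡ 21. → (27, 21)
5P: (27, 21) + (44, 36). λ = (36 - 21)/(44 - 27) ≡ 15/17 mod 53. 17⁻¹ ≡ 25 (mod 53), so λ ≡ 4.
  x = λ² - 27 - 44 = 16 - 71 ≡ 51; y = λ·(27 - 51) - 21 ≡ 42. → (51, 42)
6P: (51, 42) + (44, 36). λ = (36 - 42)/(44 - 51) ≡ 47/46 mod 53. 46⁻¹ ≡ 15 (mod 53), so λ ≡ 16.
  x = λ² - 51 - 44 = 256 - 95 ≡ 2; y = λ·(51 - 2) - 42 ≡ 0. → (2, 0)
7P: (2, 0) + (44, 36). λ = (36 - 0)/(44 - 2) ≡ 36/42 mod 53. 42⁻¹ ≡ 24 (mod 53), so λ ≡ 16.
  x = λ² - 2 - 44 = 256 - 46 ≡ 51; y = λ·(2 - 51) - 0 ≡ 11. → (51, 11)
8P: (51, 11) + (44, 36). λ = (36 - 11)/(44 - 51) ≡ 25/46 mod 53. 46⁻¹ ≡ 15 (mod 53), so λ ≡ 4.
  x = λ² - 51 - 44 = 16 - 95 ≡ 27; y = λ·(51 - 27) - 11 ≡ 32. → (27, 32)
9P: (27, 32) + (44, 36). λ = (36 - 32)/(44 - 27) ≡ 4/17 mod 53. 17⁻¹ ≡ 25 (mod 53), so λ ≡ 47.
  x = λ² - 27 - 44 = 2209 - 71 ≡ 18; y = λ·(27 - 18) - 32 ≡ 20. → (18, 20)
10P: (18, 20) + (44, 36). λ = (36 - 20)/(44 - 18) ≡ 16/26 mod 53. 26⁻¹ ≡ 51 (mod 53), so λ ≡ 21.
  x = λ² - 18 - 44 = 441 - 62 ≡ 8; y = λ·(18 - 8) - 20 ≡ 31. → (8, 31)
11P: (8, 31) + (44, 36). λ = (36 - 31)/(44 - 8) ≡ 5/36 mod 53. 36⁻¹ ≡ 28 (mod 53), so λ ≡ 34.
  x = λ² - 8 - 44 = 1156 - 52 ≡ 44; y = λ·(8 - 44) - 31 ≡ 17. → (44, 17)
12P: (44, 17) + (44, 36): same x and y₁ ≡ -y₂, so the sum is ∞.
12P = ∞, so the order is 12.

12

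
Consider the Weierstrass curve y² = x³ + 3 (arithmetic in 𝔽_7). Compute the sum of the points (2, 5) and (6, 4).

(2, 5) + (6, 4). λ = (4 - 5)/(6 - 2) ≡ 6/4 mod 7. 4⁻¹ ≡ 2 (mod 7), so λ ≡ 5.
  x = λ² - 2 - 6 = 25 - 8 ≡ 3; y = λ·(2 - 3) - 5 ≡ 4. → (3, 4)

(3, 4)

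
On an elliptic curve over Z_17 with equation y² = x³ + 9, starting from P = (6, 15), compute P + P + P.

Repeated addition: build up to 3P.
2P: tangent at (6, 15): λ = (3·6² + 0)/(2·15) ≡ 6/13. 13⁻¹ ≡ 4 (mod 17) since 13·4 = 52 ≡ 1, so λ ≡ 6·4 ≡ 7.
  x = λ² - 6 - 6 = 49 - 12 ≡ 3; y = λ·(6 - 3) - 15 ≡ 6. → (3, 6)
3P: (3, 6) + (6, 15). λ = (15 - 6)/(6 - 3) ≡ 9/3 mod 17. 3⁻¹ ≡ 6 (mod 17), so λ ≡ 3.
  x = λ² - 3 - 6 = 9 - 9 ≡ 0; y = λ·(3 - 0) - 6 ≡ 3. → (0, 3)

(0, 3)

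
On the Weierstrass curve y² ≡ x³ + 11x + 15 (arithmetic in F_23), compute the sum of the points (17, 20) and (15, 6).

(17, 3)

(17, 20) + (15, 6). λ = (6 - 20)/(15 - 17) ≡ 9/21 mod 23. 21⁻¹ ≡ 11 (mod 23) since 21·11 = 231 ≡ 1, so λ ≡ 7.
  x = λ² - 17 - 15 = 49 - 32 ≡ 17; y = λ·(17 - 17) - 20 ≡ 3. → (17, 3)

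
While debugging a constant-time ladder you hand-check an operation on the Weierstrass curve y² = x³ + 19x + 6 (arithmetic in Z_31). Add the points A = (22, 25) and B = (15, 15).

(3, 11)

(22, 25) + (15, 15). λ = (15 - 25)/(15 - 22) ≡ 21/24 mod 31. 24⁻¹ ≡ 22 (mod 31), so λ ≡ 28.
  x = λ² - 22 - 15 = 784 - 37 ≡ 3; y = λ·(22 - 3) - 25 ≡ 11. → (3, 11)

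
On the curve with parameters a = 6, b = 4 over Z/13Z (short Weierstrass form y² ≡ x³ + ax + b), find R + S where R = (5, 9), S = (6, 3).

(12, 7)

(5, 9) + (6, 3). λ = (3 - 9)/(6 - 5) ≡ 7/1 mod 13. 1⁻¹ ≡ 1 (mod 13) since 1·1 = 1 ≡ 1, so λ ≡ 7.
  x = λ² - 5 - 6 = 49 - 11 ≡ 12; y = λ·(5 - 12) - 9 ≡ 7. → (12, 7)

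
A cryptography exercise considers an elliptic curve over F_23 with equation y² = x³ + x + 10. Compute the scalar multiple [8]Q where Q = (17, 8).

(4, 20)

Double-and-add on 8 = (1000)₂. Start with Q = (17, 8) for the leading 1-bit.
double: tangent at (17, 8): λ = (3·17² + 1)/(2·8) ≡ 17/16. 16⁻¹ ≡ 13 (mod 23) since 16·13 = 208 ≡ 1, so λ ≡ 17·13 ≡ 14.
  x = λ² - 17 - 17 = 196 - 34 ≡ 1; y = λ·(17 - 1) - 8 ≡ 9. → (1, 9)
double: tangent at (1, 9): λ = (3·1² + 1)/(2·9) ≡ 4/18. 18⁻¹ ≡ 9 (mod 23) since 18·9 = 162 ≡ 1, so λ ≡ 4·9 ≡ 13.
  x = λ² - 1 - 1 = 169 - 2 ≡ 6; y = λ·(1 - 6) - 9 ≡ 18. → (6, 18)
double: tangent at (6, 18): λ = (3·6² + 1)/(2·18) ≡ 17/13. 13⁻¹ ≡ 16 (mod 23), so λ ≡ 17·16 ≡ 19.
  x = λ² - 6 - 6 = 361 - 12 ≡ 4; y = λ·(6 - 4) - 18 ≡ 20. → (4, 20)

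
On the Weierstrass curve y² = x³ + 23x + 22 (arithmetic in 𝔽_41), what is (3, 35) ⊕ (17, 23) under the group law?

(3, 35) + (17, 23). λ = (23 - 35)/(17 - 3) ≡ 29/14 mod 41. 14⁻¹ ≡ 3 (mod 41), so λ ≡ 5.
  x = λ² - 3 - 17 = 25 - 20 ≡ 5; y = λ·(3 - 5) - 35 ≡ 37. → (5, 37)

(5, 37)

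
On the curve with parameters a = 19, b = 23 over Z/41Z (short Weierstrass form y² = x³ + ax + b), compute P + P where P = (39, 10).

(35, 29)

tangent at (39, 10): λ = (3·39² + 19)/(2·10) ≡ 31/20. 20⁻¹ ≡ 39 (mod 41), so λ ≡ 31·39 ≡ 20.
  x = λ² - 39 - 39 = 400 - 78 ≡ 35; y = λ·(39 - 35) - 10 ≡ 29. → (35, 29)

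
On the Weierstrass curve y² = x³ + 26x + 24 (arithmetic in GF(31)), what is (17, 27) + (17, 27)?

(15, 21)

tangent at (17, 27): λ = (3·17² + 26)/(2·27) ≡ 25/23. 23⁻¹ ≡ 27 (mod 31) since 23·27 = 621 ≡ 1, so λ ≡ 25·27 ≡ 24.
  x = λ² - 17 - 17 = 576 - 34 ≡ 15; y = λ·(17 - 15) - 27 ≡ 21. → (15, 21)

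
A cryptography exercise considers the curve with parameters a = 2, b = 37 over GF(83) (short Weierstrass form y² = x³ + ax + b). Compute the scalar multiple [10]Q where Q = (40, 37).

Repeated addition: build up to 10Q.
2Q: tangent at (40, 37): λ = (3·40² + 2)/(2·37) ≡ 71/74. 74⁻¹ ≡ 46 (mod 83) since 74·46 = 3404 ≡ 1, so λ ≡ 71·46 ≡ 29.
  x = λ² - 40 - 40 = 841 - 80 ≡ 14; y = λ·(40 - 14) - 37 ≡ 53. → (14, 53)
3Q: (14, 53) + (40, 37). λ = (37 - 53)/(40 - 14) ≡ 67/26 mod 83. 26⁻¹ ≡ 16 (mod 83), so λ ≡ 76.
  x = λ² - 14 - 40 = 5776 - 54 ≡ 78; y = λ·(14 - 78) - 53 ≡ 63. → (78, 63)
4Q: (78, 63) + (40, 37). λ = (37 - 63)/(40 - 78) ≡ 57/45 mod 83. 45⁻¹ ≡ 24 (mod 83), so λ ≡ 40.
  x = λ² - 78 - 40 = 1600 - 118 ≡ 71; y = λ·(78 - 71) - 63 ≡ 51. → (71, 51)
5Q: (71, 51) + (40, 37). λ = (37 - 51)/(40 - 71) ≡ 69/52 mod 83. 52⁻¹ ≡ 8 (mod 83) since 52·8 = 416 ≡ 1, so λ ≡ 54.
  x = λ² - 71 - 40 = 2916 - 111 ≡ 66; y = λ·(71 - 66) - 51 ≡ 53. → (66, 53)
6Q: (66, 53) + (40, 37). λ = (37 - 53)/(40 - 66) ≡ 67/57 mod 83. 57⁻¹ ≡ 67 (mod 83) since 57·67 = 3819 ≡ 1, so λ ≡ 7.
  x = λ² - 66 - 40 = 49 - 106 ≡ 26; y = λ·(66 - 26) - 53 ≡ 61. → (26, 61)
7Q: (26, 61) + (40, 37). λ = (37 - 61)/(40 - 26) ≡ 59/14 mod 83. 14⁻¹ ≡ 6 (mod 83) since 14·6 = 84 ≡ 1, so λ ≡ 22.
  x = λ² - 26 - 40 = 484 - 66 ≡ 3; y = λ·(26 - 3) - 61 ≡ 30. → (3, 30)
8Q: (3, 30) + (40, 37). λ = (37 - 30)/(40 - 3) ≡ 7/37 mod 83. 37⁻¹ ≡ 9 (mod 83), so λ ≡ 63.
  x = λ² - 3 - 40 = 3969 - 43 ≡ 25; y = λ·(3 - 25) - 30 ≡ 78. → (25, 78)
9Q: (25, 78) + (40, 37). λ = (37 - 78)/(40 - 25) ≡ 42/15 mod 83. 15⁻¹ ≡ 72 (mod 83), so λ ≡ 36.
  x = λ² - 25 - 40 = 1296 - 65 ≡ 69; y = λ·(25 - 69) - 78 ≡ 81. → (69, 81)
10Q: (69, 81) + (40, 37). λ = (37 - 81)/(40 - 69) ≡ 39/54 mod 83. 54⁻¹ ≡ 20 (mod 83) since 54·20 = 1080 ≡ 1, so λ ≡ 33.
  x = λ² - 69 - 40 = 1089 - 109 ≡ 67; y = λ·(69 - 67) - 81 ≡ 68. → (67, 68)

(67, 68)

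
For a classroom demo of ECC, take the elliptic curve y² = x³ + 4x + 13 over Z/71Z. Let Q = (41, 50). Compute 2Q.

(18, 38)

tangent at (41, 50): λ = (3·41² + 4)/(2·50) ≡ 6/29. 29⁻¹ ≡ 49 (mod 71) since 29·49 = 1421 ≡ 1, so λ ≡ 6·49 ≡ 10.
  x = λ² - 41 - 41 = 100 - 82 ≡ 18; y = λ·(41 - 18) - 50 ≡ 38. → (18, 38)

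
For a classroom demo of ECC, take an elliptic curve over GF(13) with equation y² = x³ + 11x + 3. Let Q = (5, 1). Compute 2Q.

(6, 8)

tangent at (5, 1): λ = (3·5² + 11)/(2·1) ≡ 8/2. 2⁻¹ ≡ 7 (mod 13) since 2·7 = 14 ≡ 1, so λ ≡ 8·7 ≡ 4.
  x = λ² - 5 - 5 = 16 - 10 ≡ 6; y = λ·(5 - 6) - 1 ≡ 8. → (6, 8)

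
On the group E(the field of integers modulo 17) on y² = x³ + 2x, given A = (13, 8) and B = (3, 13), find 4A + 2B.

(8, 16)

First 4A:
Double-and-add on 4 = (100)₂. Start with A = (13, 8) for the leading 1-bit.
double: tangent at (13, 8): λ = (3·13² + 2)/(2·8) ≡ 16/16. 16⁻¹ ≡ 16 (mod 17) since 16·16 = 256 ≡ 1, so λ ≡ 16·16 ≡ 1.
  x = λ² - 13 - 13 = 1 - 26 ≡ 9; y = λ·(13 - 9) - 8 ≡ 13. → (9, 13)
double: tangent at (9, 13): λ = (3·9² + 2)/(2·13) ≡ 7/9. 9⁻¹ ≡ 2 (mod 17) since 9·2 = 18 ≡ 1, so λ ≡ 7·2 ≡ 14.
  x = λ² - 9 - 9 = 196 - 18 ≡ 8; y = λ·(9 - 8) - 13 ≡ 1. → (8, 1)
4A = (8, 1).
Next 2B:
Repeated addition: build up to 2B.
2B: tangent at (3, 13): λ = (3·3² + 2)/(2·13) ≡ 12/9. 9⁻¹ ≡ 2 (mod 17) since 9·2 = 18 ≡ 1, so λ ≡ 12·2 ≡ 7.
  x = λ² - 3 - 3 = 49 - 6 ≡ 9; y = λ·(3 - 9) - 13 ≡ 13. → (9, 13)
2B = (9, 13).
Finally 4A + 2B:
(8, 1) + (9, 13). λ = (13 - 1)/(9 - 8) ≡ 12/1 mod 17. 1⁻¹ ≡ 1 (mod 17), so λ ≡ 12.
  x = λ² - 8 - 9 = 144 - 17 ≡ 8; y = λ·(8 - 8) - 1 ≡ 16. → (8, 16)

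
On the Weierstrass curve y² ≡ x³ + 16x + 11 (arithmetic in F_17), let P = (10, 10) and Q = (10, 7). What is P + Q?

O

The two points share x = 10 and their y-coordinates satisfy 10 + 7 ≡ 0 (mod 17), so they are inverses. Their sum is 𝒪.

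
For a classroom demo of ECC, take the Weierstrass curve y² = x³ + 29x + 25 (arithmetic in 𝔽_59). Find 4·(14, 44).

Write P = (14, 44).
Repeated addition: build up to 4P.
2P: tangent at (14, 44): λ = (3·14² + 29)/(2·44) ≡ 27/29. 29⁻¹ ≡ 57 (mod 59), so λ ≡ 27·57 ≡ 5.
  x = λ² - 14 - 14 = 25 - 28 ≡ 56; y = λ·(14 - 56) - 44 ≡ 41. → (56, 41)
3P: (56, 41) + (14, 44). λ = (44 - 41)/(14 - 56) ≡ 3/17 mod 59. 17⁻¹ ≡ 7 (mod 59), so λ ≡ 21.
  x = λ² - 56 - 14 = 441 - 70 ≡ 17; y = λ·(56 - 17) - 41 ≡ 11. → (17, 11)
4P: (17, 11) + (14, 44). λ = (44 - 11)/(14 - 17) ≡ 33/56 mod 59. 56⁻¹ ≡ 39 (mod 59) since 56·39 = 2184 ≡ 1, so λ ≡ 48.
  x = λ² - 17 - 14 = 2304 - 31 ≡ 31; y = λ·(17 - 31) - 11 ≡ 25. → (31, 25)

(31, 25)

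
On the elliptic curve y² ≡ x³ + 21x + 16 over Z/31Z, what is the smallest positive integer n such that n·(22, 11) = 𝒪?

5

2P: tangent at (22, 11): λ = (3·22² + 21)/(2·11) ≡ 16/22. 22⁻¹ ≡ 24 (mod 31), so λ ≡ 16·24 ≡ 12.
  x = λ² - 22 - 22 = 144 - 44 ≡ 7; y = λ·(22 - 7) - 11 ≡ 14. → (7, 14)
3P: (7, 14) + (22, 11). λ = (11 - 14)/(22 - 7) ≡ 28/15 mod 31. 15⁻¹ ≡ 29 (mod 31) since 15·29 = 435 ≡ 1, so λ ≡ 6.
  x = λ² - 7 - 22 = 36 - 29 ≡ 7; y = λ·(7 - 7) - 14 ≡ 17. → (7, 17)
4P: (7, 17) + (22, 11). λ = (11 - 17)/(22 - 7) ≡ 25/15 mod 31. 15⁻¹ ≡ 29 (mod 31) since 15·29 = 435 ≡ 1, so λ ≡ 12.
  x = λ² - 7 - 22 = 144 - 29 ≡ 22; y = λ·(7 - 22) - 17 ≡ 20. → (22, 20)
5P: (22, 20) + (22, 11): same x and y₁ ≡ -y₂, so the sum is 𝒪.
5P = 𝒪, so the order is 5.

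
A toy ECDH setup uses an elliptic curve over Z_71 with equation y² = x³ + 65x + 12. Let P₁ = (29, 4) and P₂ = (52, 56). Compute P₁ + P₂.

(39, 66)

(29, 4) + (52, 56). λ = (56 - 4)/(52 - 29) ≡ 52/23 mod 71. 23⁻¹ ≡ 34 (mod 71), so λ ≡ 64.
  x = λ² - 29 - 52 = 4096 - 81 ≡ 39; y = λ·(29 - 39) - 4 ≡ 66. → (39, 66)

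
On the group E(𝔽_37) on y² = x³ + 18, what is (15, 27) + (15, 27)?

tangent at (15, 27): λ = (3·15² + 0)/(2·27) ≡ 9/17. 17⁻¹ ≡ 24 (mod 37) since 17·24 = 408 ≡ 1, so λ ≡ 9·24 ≡ 31.
  x = λ² - 15 - 15 = 961 - 30 ≡ 6; y = λ·(15 - 6) - 27 ≡ 30. → (6, 30)

(6, 30)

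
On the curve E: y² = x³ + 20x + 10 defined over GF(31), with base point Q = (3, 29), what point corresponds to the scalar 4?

(5, 7)

Double-and-add on 4 = (100)₂. Start with Q = (3, 29) for the leading 1-bit.
double: tangent at (3, 29): λ = (3·3² + 20)/(2·29) ≡ 16/27. 27⁻¹ ≡ 23 (mod 31), so λ ≡ 16·23 ≡ 27.
  x = λ² - 3 - 3 = 729 - 6 ≡ 10; y = λ·(3 - 10) - 29 ≡ 30. → (10, 30)
double: tangent at (10, 30): λ = (3·10² + 20)/(2·30) ≡ 10/29. 29⁻¹ ≡ 15 (mod 31) since 29·15 = 435 ≡ 1, so λ ≡ 10·15 ≡ 26.
  x = λ² - 10 - 10 = 676 - 20 ≡ 5; y = λ·(10 - 5) - 30 ≡ 7. → (5, 7)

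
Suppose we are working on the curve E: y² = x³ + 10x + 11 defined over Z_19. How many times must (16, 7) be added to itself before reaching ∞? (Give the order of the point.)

2P: tangent at (16, 7): λ = (3·16² + 10)/(2·7) ≡ 18/14. 14⁻¹ ≡ 15 (mod 19) since 14·15 = 210 ≡ 1, so λ ≡ 18·15 ≡ 4.
  x = λ² - 16 - 16 = 16 - 32 ≡ 3; y = λ·(16 - 3) - 7 ≡ 7. → (3, 7)
3P: (3, 7) + (16, 7). λ = (7 - 7)/(16 - 3) ≡ 0/13 mod 19. 13⁻¹ ≡ 3 (mod 19), so λ ≡ 0.
  x = λ² - 3 - 16 = 0 - 19 ≡ 0; y = λ·(3 - 0) - 7 ≡ 12. → (0, 12)
4P: (0, 12) + (16, 7). λ = (7 - 12)/(16 - 0) ≡ 14/16 mod 19. 16⁻¹ ≡ 6 (mod 19), so λ ≡ 8.
  x = λ² - 0 - 16 = 64 - 16 ≡ 10; y = λ·(0 - 10) - 12 ≡ 3. → (10, 3)
5P: (10, 3) + (16, 7). λ = (7 - 3)/(16 - 10) ≡ 4/6 mod 19. 6⁻¹ ≡ 16 (mod 19) since 6·16 = 96 ≡ 1, so λ ≡ 7.
  x = λ² - 10 - 16 = 49 - 26 ≡ 4; y = λ·(10 - 4) - 3 ≡ 1. → (4, 1)
6P: (4, 1) + (16, 7). λ = (7 - 1)/(16 - 4) ≡ 6/12 mod 19. 12⁻¹ ≡ 8 (mod 19) since 12·8 = 96 ≡ 1, so λ ≡ 10.
  x = λ² - 4 - 16 = 100 - 20 ≡ 4; y = λ·(4 - 4) - 1 ≡ 18. → (4, 18)
7P: (4, 18) + (16, 7). λ = (7 - 18)/(16 - 4) ≡ 8/12 mod 19. 12⁻¹ ≡ 8 (mod 19) since 12·8 = 96 ≡ 1, so λ ≡ 7.
  x = λ² - 4 - 16 = 49 - 20 ≡ 10; y = λ·(4 - 10) - 18 ≡ 16. → (10, 16)
8P: (10, 16) + (16, 7). λ = (7 - 16)/(16 - 10) ≡ 10/6 mod 19. 6⁻¹ ≡ 16 (mod 19) since 6·16 = 96 ≡ 1, so λ ≡ 8.
  x = λ² - 10 - 16 = 64 - 26 ≡ 0; y = λ·(10 - 0) - 16 ≡ 7. → (0, 7)
9P: (0, 7) + (16, 7). λ = (7 - 7)/(16 - 0) ≡ 0/16 mod 19. 16⁻¹ ≡ 6 (mod 19) since 16·6 = 96 ≡ 1, so λ ≡ 0.
  x = λ² - 0 - 16 = 0 - 16 ≡ 3; y = λ·(0 - 3) - 7 ≡ 12. → (3, 12)
10P: (3, 12) + (16, 7). λ = (7 - 12)/(16 - 3) ≡ 14/13 mod 19. 13⁻¹ ≡ 3 (mod 19) since 13·3 = 39 ≡ 1, so λ ≡ 4.
  x = λ² - 3 - 16 = 16 - 19 ≡ 16; y = λ·(3 - 16) - 12 ≡ 12. → (16, 12)
11P: (16, 12) + (16, 7): same x and y₁ ≡ -y₂, so the sum is ∞.
11P = ∞, so the order is 11.

11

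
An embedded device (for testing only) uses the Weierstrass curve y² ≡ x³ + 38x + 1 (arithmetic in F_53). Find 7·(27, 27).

Write Q = (27, 27).
Double-and-add on 7 = (111)₂. Start with Q = (27, 27) for the leading 1-bit.
double: tangent at (27, 27): λ = (3·27² + 38)/(2·27) ≡ 52/1. 1⁻¹ ≡ 1 (mod 53) since 1·1 = 1 ≡ 1, so λ ≡ 52·1 ≡ 52.
  x = λ² - 27 - 27 = 2704 - 54 ≡ 0; y = λ·(27 - 0) - 27 ≡ 52. → (0, 52)
add Q: (0, 52) + (27, 27). λ = (27 - 52)/(27 - 0) ≡ 28/27 mod 53. 27⁻¹ ≡ 2 (mod 53), so λ ≡ 3.
  x = λ² - 0 - 27 = 9 - 27 ≡ 35; y = λ·(0 - 35) - 52 ≡ 2. → (35, 2)
double: tangent at (35, 2): λ = (3·35² + 38)/(2·2) ≡ 3/4. 4⁻¹ ≡ 40 (mod 53), so λ ≡ 3·40 ≡ 14.
  x = λ² - 35 - 35 = 196 - 70 ≡ 20; y = λ·(35 - 20) - 2 ≡ 49. → (20, 49)
add Q: (20, 49) + (27, 27). λ = (27 - 49)/(27 - 20) ≡ 31/7 mod 53. 7⁻¹ ≡ 38 (mod 53), so λ ≡ 12.
  x = λ² - 20 - 27 = 144 - 47 ≡ 44; y = λ·(20 - 44) - 49 ≡ 34. → (44, 34)

(44, 34)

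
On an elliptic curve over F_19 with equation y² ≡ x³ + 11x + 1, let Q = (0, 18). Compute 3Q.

Repeated addition: build up to 3Q.
2Q: tangent at (0, 18): λ = (3·0² + 11)/(2·18) ≡ 11/17. 17⁻¹ ≡ 9 (mod 19), so λ ≡ 11·9 ≡ 4.
  x = λ² - 0 - 0 = 16 - 0 ≡ 16; y = λ·(0 - 16) - 18 ≡ 13. → (16, 13)
3Q: (16, 13) + (0, 18). λ = (18 - 13)/(0 - 16) ≡ 5/3 mod 19. 3⁻¹ ≡ 13 (mod 19), so λ ≡ 8.
  x = λ² - 16 - 0 = 64 - 16 ≡ 10; y = λ·(16 - 10) - 13 ≡ 16. → (10, 16)

(10, 16)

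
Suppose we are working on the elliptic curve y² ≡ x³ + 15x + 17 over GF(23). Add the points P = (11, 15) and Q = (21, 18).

(18, 22)

(11, 15) + (21, 18). λ = (18 - 15)/(21 - 11) ≡ 3/10 mod 23. 10⁻¹ ≡ 7 (mod 23), so λ ≡ 21.
  x = λ² - 11 - 21 = 441 - 32 ≡ 18; y = λ·(11 - 18) - 15 ≡ 22. → (18, 22)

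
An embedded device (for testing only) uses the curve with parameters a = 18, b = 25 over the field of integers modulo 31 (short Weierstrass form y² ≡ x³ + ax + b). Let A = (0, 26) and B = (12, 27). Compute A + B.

(2, 10)

(0, 26) + (12, 27). λ = (27 - 26)/(12 - 0) ≡ 1/12 mod 31. 12⁻¹ ≡ 13 (mod 31) since 12·13 = 156 ≡ 1, so λ ≡ 13.
  x = λ² - 0 - 12 = 169 - 12 ≡ 2; y = λ·(0 - 2) - 26 ≡ 10. → (2, 10)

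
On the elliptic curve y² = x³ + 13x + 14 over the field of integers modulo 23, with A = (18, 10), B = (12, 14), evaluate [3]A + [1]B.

First 3A:
Repeated addition: build up to 3A.
2A: tangent at (18, 10): λ = (3·18² + 13)/(2·10) ≡ 19/20. 20⁻¹ ≡ 15 (mod 23), so λ ≡ 19·15 ≡ 9.
  x = λ² - 18 - 18 = 81 - 36 ≡ 22; y = λ·(18 - 22) - 10 ≡ 0. → (22, 0)
3A: (22, 0) + (18, 10). λ = (10 - 0)/(18 - 22) ≡ 10/19 mod 23. 19⁻¹ ≡ 17 (mod 23) since 19·17 = 323 ≡ 1, so λ ≡ 9.
  x = λ² - 22 - 18 = 81 - 40 ≡ 18; y = λ·(22 - 18) - 0 ≡ 13. → (18, 13)
3A = (18, 13).
Finally 3A + B:
(18, 13) + (12, 14). λ = (14 - 13)/(12 - 18) ≡ 1/17 mod 23. 17⁻¹ ≡ 19 (mod 23) since 17·19 = 323 ≡ 1, so λ ≡ 19.
  x = λ² - 18 - 12 = 361 - 30 ≡ 9; y = λ·(18 - 9) - 13 ≡ 20. → (9, 20)

(9, 20)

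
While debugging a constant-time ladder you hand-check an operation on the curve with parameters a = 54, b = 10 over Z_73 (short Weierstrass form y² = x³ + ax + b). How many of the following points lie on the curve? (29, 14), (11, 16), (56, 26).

(29, 14): 14² ≡ 50, rhs ≡ 50 → on.
(11, 16): 16² ≡ 37, rhs ≡ 37 → on.
(56, 26): 26² ≡ 19, rhs ≡ 19 → on.

3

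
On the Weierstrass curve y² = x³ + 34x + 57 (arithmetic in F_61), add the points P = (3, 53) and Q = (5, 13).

(26, 41)

(3, 53) + (5, 13). λ = (13 - 53)/(5 - 3) ≡ 21/2 mod 61. 2⁻¹ ≡ 31 (mod 61), so λ ≡ 41.
  x = λ² - 3 - 5 = 1681 - 8 ≡ 26; y = λ·(3 - 26) - 53 ≡ 41. → (26, 41)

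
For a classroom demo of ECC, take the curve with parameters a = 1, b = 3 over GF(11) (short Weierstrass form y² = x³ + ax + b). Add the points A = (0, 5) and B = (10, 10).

(4, 4)

(0, 5) + (10, 10). λ = (10 - 5)/(10 - 0) ≡ 5/10 mod 11. 10⁻¹ ≡ 10 (mod 11), so λ ≡ 6.
  x = λ² - 0 - 10 = 36 - 10 ≡ 4; y = λ·(0 - 4) - 5 ≡ 4. → (4, 4)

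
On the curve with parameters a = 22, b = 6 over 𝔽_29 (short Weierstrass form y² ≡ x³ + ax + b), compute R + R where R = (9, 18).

tangent at (9, 18): λ = (3·9² + 22)/(2·18) ≡ 4/7. 7⁻¹ ≡ 25 (mod 29) since 7·25 = 175 ≡ 1, so λ ≡ 4·25 ≡ 13.
  x = λ² - 9 - 9 = 169 - 18 ≡ 6; y = λ·(9 - 6) - 18 ≡ 21. → (6, 21)

(6, 21)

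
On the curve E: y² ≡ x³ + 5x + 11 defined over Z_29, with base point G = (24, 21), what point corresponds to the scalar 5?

(3, 13)

Double-and-add on 5 = (101)₂. Start with G = (24, 21) for the leading 1-bit.
double: tangent at (24, 21): λ = (3·24² + 5)/(2·21) ≡ 22/13. 13⁻¹ ≡ 9 (mod 29), so λ ≡ 22·9 ≡ 24.
  x = λ² - 24 - 24 = 576 - 48 ≡ 6; y = λ·(24 - 6) - 21 ≡ 5. → (6, 5)
double: tangent at (6, 5): λ = (3·6² + 5)/(2·5) ≡ 26/10. 10⁻¹ ≡ 3 (mod 29), so λ ≡ 26·3 ≡ 20.
  x = λ² - 6 - 6 = 400 - 12 ≡ 11; y = λ·(6 - 11) - 5 ≡ 11. → (11, 11)
add G: (11, 11) + (24, 21). λ = (21 - 11)/(24 - 11) ≡ 10/13 mod 29. 13⁻¹ ≡ 9 (mod 29), so λ ≡ 3.
  x = λ² - 11 - 24 = 9 - 35 ≡ 3; y = λ·(11 - 3) - 11 ≡ 13. → (3, 13)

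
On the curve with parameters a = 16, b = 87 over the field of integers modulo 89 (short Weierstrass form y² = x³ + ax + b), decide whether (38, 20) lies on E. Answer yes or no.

y² = 20² ≡ 44; x³ + 16x + 87 = 55567 ≡ 31 (mod 89). 44 ≠ 31.

no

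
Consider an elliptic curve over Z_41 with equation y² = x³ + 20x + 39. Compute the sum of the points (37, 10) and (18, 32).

(37, 10) + (18, 32). λ = (32 - 10)/(18 - 37) ≡ 22/22 mod 41. 22⁻¹ ≡ 28 (mod 41) since 22·28 = 616 ≡ 1, so λ ≡ 1.
  x = λ² - 37 - 18 = 1 - 55 ≡ 28; y = λ·(37 - 28) - 10 ≡ 40. → (28, 40)

(28, 40)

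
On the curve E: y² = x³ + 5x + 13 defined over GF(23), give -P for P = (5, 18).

-(5, 18) = (5, -18 mod 23) = (5, 5).

(5, 5)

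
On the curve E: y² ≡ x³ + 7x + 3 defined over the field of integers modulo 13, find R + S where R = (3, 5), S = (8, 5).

(2, 8)

(3, 5) + (8, 5). λ = (5 - 5)/(8 - 3) ≡ 0/5 mod 13. 5⁻¹ ≡ 8 (mod 13) since 5·8 = 40 ≡ 1, so λ ≡ 0.
  x = λ² - 3 - 8 = 0 - 11 ≡ 2; y = λ·(3 - 2) - 5 ≡ 8. → (2, 8)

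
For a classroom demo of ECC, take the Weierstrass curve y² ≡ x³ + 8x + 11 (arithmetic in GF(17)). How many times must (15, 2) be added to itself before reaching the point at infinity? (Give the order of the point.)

9

2P: tangent at (15, 2): λ = (3·15² + 8)/(2·2) ≡ 3/4. 4⁻¹ ≡ 13 (mod 17), so λ ≡ 3·13 ≡ 5.
  x = λ² - 15 - 15 = 25 - 30 ≡ 12; y = λ·(15 - 12) - 2 ≡ 13. → (12, 13)
3P: (12, 13) + (15, 2). λ = (2 - 13)/(15 - 12) ≡ 6/3 mod 17. 3⁻¹ ≡ 6 (mod 17), so λ ≡ 2.
  x = λ² - 12 - 15 = 4 - 27 ≡ 11; y = λ·(12 - 11) - 13 ≡ 6. → (11, 6)
4P: (11, 6) + (15, 2). λ = (2 - 6)/(15 - 11) ≡ 13/4 mod 17. 4⁻¹ ≡ 13 (mod 17), so λ ≡ 16.
  x = λ² - 11 - 15 = 256 - 26 ≡ 9; y = λ·(11 - 9) - 6 ≡ 9. → (9, 9)
5P: (9, 9) + (15, 2). λ = (2 - 9)/(15 - 9) ≡ 10/6 mod 17. 6⁻¹ ≡ 3 (mod 17) since 6·3 = 18 ≡ 1, so λ ≡ 13.
  x = λ² - 9 - 15 = 169 - 24 ≡ 9; y = λ·(9 - 9) - 9 ≡ 8. → (9, 8)
6P: (9, 8) + (15, 2). λ = (2 - 8)/(15 - 9) ≡ 11/6 mod 17. 6⁻¹ ≡ 3 (mod 17) since 6·3 = 18 ≡ 1, so λ ≡ 16.
  x = λ² - 9 - 15 = 256 - 24 ≡ 11; y = λ·(9 - 11) - 8 ≡ 11. → (11, 11)
7P: (11, 11) + (15, 2). λ = (2 - 11)/(15 - 11) ≡ 8/4 mod 17. 4⁻¹ ≡ 13 (mod 17) since 4·13 = 52 ≡ 1, so λ ≡ 2.
  x = λ² - 11 - 15 = 4 - 26 ≡ 12; y = λ·(11 - 12) - 11 ≡ 4. → (12, 4)
8P: (12, 4) + (15, 2). λ = (2 - 4)/(15 - 12) ≡ 15/3 mod 17. 3⁻¹ ≡ 6 (mod 17) since 3·6 = 18 ≡ 1, so λ ≡ 5.
  x = λ² - 12 - 15 = 25 - 27 ≡ 15; y = λ·(12 - 15) - 4 ≡ 15. → (15, 15)
9P: (15, 15) + (15, 2): same x and y₁ ≡ -y₂, so the sum is the point at infinity.
9P = the point at infinity, so the order is 9.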